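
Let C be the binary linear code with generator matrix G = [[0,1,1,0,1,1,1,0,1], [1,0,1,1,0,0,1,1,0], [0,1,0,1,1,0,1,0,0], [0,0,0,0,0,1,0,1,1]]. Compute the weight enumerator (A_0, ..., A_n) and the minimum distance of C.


Weight distribution: A_0 = 1, A_2 = 1, A_3 = 2, A_4 = 3, A_5 = 4, A_6 = 3, A_7 = 2. Minimum distance d = 2.

Enumerate all 2^4 = 16 messages m ∈ F_2^4.
For each, compute codeword c = mG in F_2^9, then tally its weight.
  m = 0000 → c = 000000000, weight = 0.
  m = 1000 → c = 011011101, weight = 6.
  m = 0100 → c = 101100110, weight = 5.
  m = 1100 → c = 110111011, weight = 7.
  m = 0010 → c = 010110100, weight = 4.
  m = 1010 → c = 001101001, weight = 4.
  m = 0110 → c = 111010010, weight = 5.
  m = 1110 → c = 100001111, weight = 5.
  m = 0001 → c = 000001011, weight = 3.
  m = 1001 → c = 011010110, weight = 5.
  m = 0101 → c = 101101101, weight = 6.
  m = 1101 → c = 110110000, weight = 4.
  m = 0011 → c = 010111111, weight = 7.
  m = 1011 → c = 001100010, weight = 3.
  m = 0111 → c = 111011001, weight = 6.
  m = 1111 → c = 100000100, weight = 2.
Tally weights:
  weight 0: 1 codewords.
  weight 2: 1 codewords.
  weight 3: 2 codewords.
  weight 4: 3 codewords.
  weight 5: 4 codewords.
  weight 6: 3 codewords.
  weight 7: 2 codewords.
Minimum distance d = smallest w > 0 with A_w > 0 = 2.
Sanity: Σ A_w = 16 = 2^4 = 16 ✓.


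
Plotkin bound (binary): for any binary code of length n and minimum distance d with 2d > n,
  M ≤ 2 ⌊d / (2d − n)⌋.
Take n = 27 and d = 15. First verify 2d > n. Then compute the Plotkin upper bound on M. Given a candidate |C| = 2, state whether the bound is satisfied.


Plotkin bound M ≤ 10; given |C| = 2 ≤ bound (satisfied).

Check applicability: 2d = 30, n = 27.
2d − n = 3 > 0, so Plotkin applies.
Compute d/(2d−n) = 15/3 ≈ 5.0000.
⌊d/(2d−n)⌋ = 5.
Plotkin bound: M ≤ 2·5 = 10.
Given |C| = 2, check: satisfied.
This |C| is below the Plotkin bound.


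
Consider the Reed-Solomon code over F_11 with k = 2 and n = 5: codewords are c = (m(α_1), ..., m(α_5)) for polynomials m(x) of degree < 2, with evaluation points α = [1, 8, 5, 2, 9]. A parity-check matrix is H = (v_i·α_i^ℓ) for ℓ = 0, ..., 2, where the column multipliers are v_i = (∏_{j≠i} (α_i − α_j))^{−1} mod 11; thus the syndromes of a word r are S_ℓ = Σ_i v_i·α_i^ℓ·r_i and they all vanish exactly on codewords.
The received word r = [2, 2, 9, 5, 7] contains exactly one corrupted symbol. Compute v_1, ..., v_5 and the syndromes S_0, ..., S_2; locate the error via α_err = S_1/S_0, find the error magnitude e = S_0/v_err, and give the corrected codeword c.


S = (6, 6, 6), error at position 1, error magnitude e = 2, c = [0, 2, 9, 5, 7].

Step 1: column multipliers v_i = (∏_{j≠i}(α_i − α_j))^{−1} mod 11.
  i = 1 (α = 1): (1−8)(1−5)(1−2)(1−9) = (−7)·(−4)·(−1)·(−8) = 224 ≡ 4, so v_1 = 4^{−1} = 3 (mod 11).
  i = 2 (α = 8): (8−1)(8−5)(8−2)(8−9) = 7·3·6·(−1) = −126 ≡ 6, so v_2 = 6^{−1} = 2 (mod 11).
  i = 3 (α = 5): (5−1)(5−8)(5−2)(5−9) = 4·(−3)·3·(−4) = 144 ≡ 1, so v_3 = 1^{−1} = 1 (mod 11).
  i = 4 (α = 2): (2−1)(2−8)(2−5)(2−9) = 1·(−6)·(−3)·(−7) = −126 ≡ 6, so v_4 = 6^{−1} = 2 (mod 11).
  i = 5 (α = 9): (9−1)(9−8)(9−5)(9−2) = 8·1·4·7 = 224 ≡ 4, so v_5 = 4^{−1} = 3 (mod 11).
  v = [3, 2, 1, 2, 3].
Step 2: syndromes of r = [2, 2, 9, 5, 7] (all sums mod 11).
  S_0 = Σ v_i r_i = 3·2 + 2·2 + 1·9 + 2·5 + 3·7 = 50 ≡ 6.
  S_1 = Σ v_i α_i r_i = 3·1·2 + 2·8·2 + 1·5·9 + 2·2·5 + 3·9·7 = 292 ≡ 6.
  α_i^2 mod 11 = [1, 9, 3, 4, 4].
  S_2 = Σ v_i α_i^2 r_i = 3·1·2 + 2·9·2 + 1·3·9 + 2·4·5 + 3·4·7 = 193 ≡ 6.
  S = (6, 6, 6) ≠ 0, so r is not a codeword (an error is present).
Step 3: locate the error. For a single error e at position i, S_ℓ = v_i·e·α_i^ℓ, so α_err = S_1/S_0.
  S_0^{−1} = 6^{−1} = 2 (mod 11), so α_err = 6·2 = 12 ≡ 1 = α_1. Error position i = 1.
  Consistency check: S_2/S_1 = 6·2 = 12 ≡ 1 = α_err ✓ (single-error assumption holds).
Step 4: error magnitude e = S_0/v_1 = S_0·∏_{j≠1}(α_1 − α_j) = 6·4 = 24 ≡ 2 (mod 11).
Step 5: correct position 1: c_1 = r_1 − e = 2 − 2 ≡ 0 (mod 11). Hence c = [0, 2, 9, 5, 7].
  Check: interpolating c through the α_i gives m(x) = 6 + 5·x (degree < 2) with m(α_i) = c_i for every i, so c is indeed a codeword.


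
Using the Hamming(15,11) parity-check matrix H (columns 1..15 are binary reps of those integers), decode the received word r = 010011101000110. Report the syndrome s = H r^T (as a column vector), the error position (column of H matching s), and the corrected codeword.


s = (1, 1, 0, 0)^T, error position = 12, corrected codeword c = 010011101001110

Compute s = H r^T mod 2 one row at a time:
  s_1 = 0 + 1 + 0 + 0 + 0 + 1 + 1 + 0 = 3 ≡ 1 (mod 2).
  s_2 = 0 + 1 + 1 + 1 + 0 + 1 + 1 + 0 = 5 ≡ 1 (mod 2).
  s_3 = 1 + 0 + 1 + 1 + 0 + 0 + 1 + 0 = 4 ≡ 0 (mod 2).
  s_4 = 0 + 0 + 1 + 1 + 1 + 0 + 1 + 0 = 4 ≡ 0 (mod 2).
s = (1, 1, 0, 0)^T — this equals column 12 of H (binary 1100), so error is at position 12.
Correct: flip bit 12 of r = 010011101000110 to get c = 010011101001110.


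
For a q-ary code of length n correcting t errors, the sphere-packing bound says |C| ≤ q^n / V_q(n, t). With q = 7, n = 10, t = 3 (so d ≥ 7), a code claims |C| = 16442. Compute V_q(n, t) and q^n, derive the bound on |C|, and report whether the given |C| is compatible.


V_q(n, t) = 27601, q^n = 282475249, Hamming bound = 10234, |C| = 16442 > bound (violated).

Step 1: Compute V_q(n, t) = Σ_{j=0}^3 C(n, j) (q−1)^j.
  j = 0: C(10,0)·(6)^0 = 1·1 = 1.
  j = 1: C(10,1)·(6)^1 = 10·6 = 60.
  j = 2: C(10,2)·(6)^2 = 45·36 = 1620.
  j = 3: C(10,3)·(6)^3 = 120·216 = 25920.
  V_q(n, t) = 1 + 60 + 1620 + 25920 = 27601.
Step 2: q^n = 7^10 = 282475249.
Step 3: Hamming bound ⌊q^n / V_q(n,t)⌋ = ⌊282475249/27601⌋ = 10234.
Step 4: Compare |C| = 16442 to 10234: violated.
The claimed |C| lies above the Hamming bound, so no 7-ary code of length 10 with d ≥ 7 can have 16442 codewords.


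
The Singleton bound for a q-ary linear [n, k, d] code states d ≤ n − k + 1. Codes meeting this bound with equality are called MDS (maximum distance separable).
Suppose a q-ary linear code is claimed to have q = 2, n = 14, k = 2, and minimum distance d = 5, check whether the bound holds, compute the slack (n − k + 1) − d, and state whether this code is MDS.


Singleton RHS = n − k + 1 = 13, slack = 8, bound satisfied, not MDS.

Singleton bound: d ≤ n − k + 1.
Here n = 14, k = 2, so n − k + 1 = 13.
Given d = 5, check d ≤ 13: YES.
Slack = (n − k + 1) − d = 8.
The code is NOT MDS (slack = 8 > 0).
Description: the claimed parameters are [14, 2, 5]_2; such a code would be non-MDS.


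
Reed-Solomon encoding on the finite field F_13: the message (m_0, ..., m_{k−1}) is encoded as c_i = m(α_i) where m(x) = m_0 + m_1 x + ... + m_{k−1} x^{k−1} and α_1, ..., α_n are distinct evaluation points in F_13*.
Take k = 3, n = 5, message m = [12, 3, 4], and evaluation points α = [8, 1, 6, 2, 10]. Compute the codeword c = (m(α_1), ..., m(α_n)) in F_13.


c = [6, 6, 5, 8, 0]

Message polynomial: m(x) = 12 + 3·x + 4·x^2 (mod 13).
For each evaluation point α_i, compute m(α_i) mod 13:
  α_1 = 8: Horner steps 4 → 9 → 6, so m(8) = 6.
  α_2 = 1: Horner steps 4 → 7 → 6, so m(1) = 6.
  α_3 = 6: Horner steps 4 → 1 → 5, so m(6) = 5.
  α_4 = 2: Horner steps 4 → 11 → 8, so m(2) = 8.
  α_5 = 10: Horner steps 4 → 4 → 0, so m(10) = 0.
Codeword c = [6, 6, 5, 8, 0] ∈ F_13^5.


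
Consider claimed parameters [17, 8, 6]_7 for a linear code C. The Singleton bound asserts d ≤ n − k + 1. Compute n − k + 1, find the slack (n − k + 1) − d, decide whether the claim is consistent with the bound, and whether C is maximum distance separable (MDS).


Singleton RHS = n − k + 1 = 10, slack = 4, bound satisfied, not MDS.

Singleton bound: d ≤ n − k + 1.
Here n = 17, k = 8, so n − k + 1 = 10.
Given d = 6, check d ≤ 10: YES.
Slack = (n − k + 1) − d = 4.
The code is NOT MDS (slack = 4 > 0).
Description: the claimed parameters are [17, 8, 6]_7; such a code would be non-MDS.


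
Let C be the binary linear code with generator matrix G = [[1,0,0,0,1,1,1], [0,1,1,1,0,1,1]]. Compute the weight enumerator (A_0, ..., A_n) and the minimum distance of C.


Weight distribution: A_0 = 1, A_4 = 1, A_5 = 2. Minimum distance d = 4.

Enumerate all 2^2 = 4 messages m ∈ F_2^2.
For each, compute codeword c = mG in F_2^7, then tally its weight.
  m = 00 → c = 0000000, weight = 0.
  m = 10 → c = 1000111, weight = 4.
  m = 01 → c = 0111011, weight = 5.
  m = 11 → c = 1111100, weight = 5.
Tally weights:
  weight 0: 1 codewords.
  weight 4: 1 codewords.
  weight 5: 2 codewords.
Minimum distance d = smallest w > 0 with A_w > 0 = 4.
Sanity: Σ A_w = 4 = 2^2 = 4 ✓.


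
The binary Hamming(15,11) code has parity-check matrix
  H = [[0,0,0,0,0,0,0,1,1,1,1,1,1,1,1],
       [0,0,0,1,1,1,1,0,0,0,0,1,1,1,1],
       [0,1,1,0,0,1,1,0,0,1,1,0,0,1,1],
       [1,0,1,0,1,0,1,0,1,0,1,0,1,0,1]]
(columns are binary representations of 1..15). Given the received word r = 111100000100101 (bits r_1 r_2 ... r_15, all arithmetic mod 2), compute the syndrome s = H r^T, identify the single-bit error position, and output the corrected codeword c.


s = (1, 1, 0, 0)^T, error position = 12, corrected codeword c = 111100000101101

Compute s = H r^T mod 2 one row at a time:
  s_1 = 0 + 0 + 1 + 0 + 0 + 1 + 0 + 1 = 3 ≡ 1 (mod 2).
  s_2 = 1 + 0 + 0 + 0 + 0 + 1 + 0 + 1 = 3 ≡ 1 (mod 2).
  s_3 = 1 + 1 + 0 + 0 + 1 + 0 + 0 + 1 = 4 ≡ 0 (mod 2).
  s_4 = 1 + 1 + 0 + 0 + 0 + 0 + 1 + 1 = 4 ≡ 0 (mod 2).
s = (1, 1, 0, 0)^T — this equals column 12 of H (binary 1100), so error is at position 12.
Correct: flip bit 12 of r = 111100000100101 to get c = 111100000101101.


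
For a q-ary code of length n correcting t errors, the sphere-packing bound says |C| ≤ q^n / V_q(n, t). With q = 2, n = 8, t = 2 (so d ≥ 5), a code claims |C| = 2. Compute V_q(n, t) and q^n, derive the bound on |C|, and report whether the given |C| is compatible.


V_q(n, t) = 37, q^n = 256, Hamming bound = 6, |C| = 2 ≤ bound (satisfied).

Step 1: Compute V_q(n, t) = Σ_{j=0}^2 C(n, j) (q−1)^j.
  j = 0: C(8,0)·(1)^0 = 1·1 = 1.
  j = 1: C(8,1)·(1)^1 = 8·1 = 8.
  j = 2: C(8,2)·(1)^2 = 28·1 = 28.
  V_q(n, t) = 1 + 8 + 28 = 37.
Step 2: q^n = 2^8 = 256.
Step 3: Hamming bound ⌊q^n / V_q(n,t)⌋ = ⌊256/37⌋ = 6.
Step 4: Compare |C| = 2 to 6: satisfied.
The claimed |C| lies below the Hamming bound.


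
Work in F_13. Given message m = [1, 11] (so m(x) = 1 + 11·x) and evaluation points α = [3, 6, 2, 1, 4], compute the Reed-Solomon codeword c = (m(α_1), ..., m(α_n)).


c = [8, 2, 10, 12, 6]

Message polynomial: m(x) = 1 + 11·x (mod 13).
For each evaluation point α_i, compute m(α_i) mod 13:
  α_1 = 3: Horner steps 11 → 8, so m(3) = 8.
  α_2 = 6: Horner steps 11 → 2, so m(6) = 2.
  α_3 = 2: Horner steps 11 → 10, so m(2) = 10.
  α_4 = 1: Horner steps 11 → 12, so m(1) = 12.
  α_5 = 4: Horner steps 11 → 6, so m(4) = 6.
Codeword c = [8, 2, 10, 12, 6] ∈ F_13^5.


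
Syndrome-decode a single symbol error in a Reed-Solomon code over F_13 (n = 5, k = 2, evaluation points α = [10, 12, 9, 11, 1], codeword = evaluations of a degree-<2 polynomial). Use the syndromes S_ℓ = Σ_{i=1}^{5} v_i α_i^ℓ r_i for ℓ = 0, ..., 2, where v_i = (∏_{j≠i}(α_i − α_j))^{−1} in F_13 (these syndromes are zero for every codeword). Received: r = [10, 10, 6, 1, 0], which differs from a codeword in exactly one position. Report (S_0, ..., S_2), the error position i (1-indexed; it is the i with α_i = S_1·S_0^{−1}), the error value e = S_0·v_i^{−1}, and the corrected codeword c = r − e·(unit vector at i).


S = (5, 8, 5), error at position 2, error magnitude e = 5, c = [10, 5, 6, 1, 0].

Step 1: column multipliers v_i = (∏_{j≠i}(α_i − α_j))^{−1} mod 13.
  i = 1 (α = 10): (10−12)(10−9)(10−11)(10−1) = (−2)·1·(−1)·9 = 18 ≡ 5, so v_1 = 5^{−1} = 8 (mod 13).
  i = 2 (α = 12): (12−10)(12−9)(12−11)(12−1) = 2·3·1·11 = 66 ≡ 1, so v_2 = 1^{−1} = 1 (mod 13).
  i = 3 (α = 9): (9−10)(9−12)(9−11)(9−1) = (−1)·(−3)·(−2)·8 = −48 ≡ 4, so v_3 = 4^{−1} = 10 (mod 13).
  i = 4 (α = 11): (11−10)(11−12)(11−9)(11−1) = 1·(−1)·2·10 = −20 ≡ 6, so v_4 = 6^{−1} = 11 (mod 13).
  i = 5 (α = 1): (1−10)(1−12)(1−9)(1−11) = (−9)·(−11)·(−8)·(−10) = 7920 ≡ 3, so v_5 = 3^{−1} = 9 (mod 13).
  v = [8, 1, 10, 11, 9].
Step 2: syndromes of r = [10, 10, 6, 1, 0] (all sums mod 13).
  S_0 = Σ v_i r_i = 8·10 + 1·10 + 10·6 + 11·1 + 9·0 = 161 ≡ 5.
  S_1 = Σ v_i α_i r_i = 8·10·10 + 1·12·10 + 10·9·6 + 11·11·1 + 9·1·0 = 1581 ≡ 8.
  α_i^2 mod 13 = [9, 1, 3, 4, 1].
  S_2 = Σ v_i α_i^2 r_i = 8·9·10 + 1·1·10 + 10·3·6 + 11·4·1 + 9·1·0 = 954 ≡ 5.
  S = (5, 8, 5) ≠ 0, so r is not a codeword (an error is present).
Step 3: locate the error. For a single error e at position i, S_ℓ = v_i·e·α_i^ℓ, so α_err = S_1/S_0.
  S_0^{−1} = 5^{−1} = 8 (mod 13), so α_err = 8·8 = 64 ≡ 12 = α_2. Error position i = 2.
  Consistency check: S_2/S_1 = 5·5 = 25 ≡ 12 = α_err ✓ (single-error assumption holds).
Step 4: error magnitude e = S_0/v_2 = S_0·∏_{j≠2}(α_2 − α_j) = 5·1 = 5 ≡ 5 (mod 13).
Step 5: correct position 2: c_2 = r_2 − e = 10 − 5 ≡ 5 (mod 13). Hence c = [10, 5, 6, 1, 0].
  Check: interpolating c through the α_i gives m(x) = 9 + 4·x (degree < 2) with m(α_i) = c_i for every i, so c is indeed a codeword.


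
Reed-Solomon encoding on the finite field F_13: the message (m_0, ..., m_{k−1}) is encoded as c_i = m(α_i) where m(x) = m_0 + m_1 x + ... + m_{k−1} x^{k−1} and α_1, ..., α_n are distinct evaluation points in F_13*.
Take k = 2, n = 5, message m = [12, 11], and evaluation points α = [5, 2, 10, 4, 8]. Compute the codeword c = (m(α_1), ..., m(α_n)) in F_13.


c = [2, 8, 5, 4, 9]

Message polynomial: m(x) = 12 + 11·x (mod 13).
For each evaluation point α_i, compute m(α_i) mod 13:
  α_1 = 5: Horner steps 11 → 2, so m(5) = 2.
  α_2 = 2: Horner steps 11 → 8, so m(2) = 8.
  α_3 = 10: Horner steps 11 → 5, so m(10) = 5.
  α_4 = 4: Horner steps 11 → 4, so m(4) = 4.
  α_5 = 8: Horner steps 11 → 9, so m(8) = 9.
Codeword c = [2, 8, 5, 4, 9] ∈ F_13^5.


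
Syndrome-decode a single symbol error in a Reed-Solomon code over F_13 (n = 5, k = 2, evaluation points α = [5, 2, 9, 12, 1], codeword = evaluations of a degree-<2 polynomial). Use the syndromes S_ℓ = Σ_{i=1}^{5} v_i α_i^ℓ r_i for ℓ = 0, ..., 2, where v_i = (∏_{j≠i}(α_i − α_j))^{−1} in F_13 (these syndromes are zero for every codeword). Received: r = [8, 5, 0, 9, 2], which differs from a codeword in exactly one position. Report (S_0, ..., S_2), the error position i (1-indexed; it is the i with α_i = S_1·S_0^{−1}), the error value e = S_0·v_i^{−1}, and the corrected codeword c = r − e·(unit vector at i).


S = (3, 2, 10), error at position 1, error magnitude e = 7, c = [1, 5, 0, 9, 2].

Step 1: column multipliers v_i = (∏_{j≠i}(α_i − α_j))^{−1} mod 13.
  i = 1 (α = 5): (5−2)(5−9)(5−12)(5−1) = 3·(−4)·(−7)·4 = 336 ≡ 11, so v_1 = 11^{−1} = 6 (mod 13).
  i = 2 (α = 2): (2−5)(2−9)(2−12)(2−1) = (−3)·(−7)·(−10)·1 = −210 ≡ 11, so v_2 = 11^{−1} = 6 (mod 13).
  i = 3 (α = 9): (9−5)(9−2)(9−12)(9−1) = 4·7·(−3)·8 = −672 ≡ 4, so v_3 = 4^{−1} = 10 (mod 13).
  i = 4 (α = 12): (12−5)(12−2)(12−9)(12−1) = 7·10·3·11 = 2310 ≡ 9, so v_4 = 9^{−1} = 3 (mod 13).
  i = 5 (α = 1): (1−5)(1−2)(1−9)(1−12) = (−4)·(−1)·(−8)·(−11) = 352 ≡ 1, so v_5 = 1^{−1} = 1 (mod 13).
  v = [6, 6, 10, 3, 1].
Step 2: syndromes of r = [8, 5, 0, 9, 2] (all sums mod 13).
  S_0 = Σ v_i r_i = 6·8 + 6·5 + 10·0 + 3·9 + 1·2 = 107 ≡ 3.
  S_1 = Σ v_i α_i r_i = 6·5·8 + 6·2·5 + 10·9·0 + 3·12·9 + 1·1·2 = 626 ≡ 2.
  α_i^2 mod 13 = [12, 4, 3, 1, 1].
  S_2 = Σ v_i α_i^2 r_i = 6·12·8 + 6·4·5 + 10·3·0 + 3·1·9 + 1·1·2 = 725 ≡ 10.
  S = (3, 2, 10) ≠ 0, so r is not a codeword (an error is present).
Step 3: locate the error. For a single error e at position i, S_ℓ = v_i·e·α_i^ℓ, so α_err = S_1/S_0.
  S_0^{−1} = 3^{−1} = 9 (mod 13), so α_err = 2·9 = 18 ≡ 5 = α_1. Error position i = 1.
  Consistency check: S_2/S_1 = 10·7 = 70 ≡ 5 = α_err ✓ (single-error assumption holds).
Step 4: error magnitude e = S_0/v_1 = S_0·∏_{j≠1}(α_1 − α_j) = 3·11 = 33 ≡ 7 (mod 13).
Step 5: correct position 1: c_1 = r_1 − e = 8 − 7 ≡ 1 (mod 13). Hence c = [1, 5, 0, 9, 2].
  Check: interpolating c through the α_i gives m(x) = 12 + 3·x (degree < 2) with m(α_i) = c_i for every i, so c is indeed a codeword.


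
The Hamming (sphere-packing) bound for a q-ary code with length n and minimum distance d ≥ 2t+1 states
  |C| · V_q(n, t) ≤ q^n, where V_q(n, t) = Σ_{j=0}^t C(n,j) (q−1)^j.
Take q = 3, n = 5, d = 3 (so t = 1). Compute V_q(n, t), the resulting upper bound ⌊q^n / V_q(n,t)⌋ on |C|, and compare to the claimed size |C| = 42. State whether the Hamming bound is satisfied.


V_q(n, t) = 11, q^n = 243, Hamming bound = 22, |C| = 42 > bound (violated).

Step 1: Compute V_q(n, t) = Σ_{j=0}^1 C(n, j) (q−1)^j.
  j = 0: C(5,0)·(2)^0 = 1·1 = 1.
  j = 1: C(5,1)·(2)^1 = 5·2 = 10.
  V_q(n, t) = 1 + 10 = 11.
Step 2: q^n = 3^5 = 243.
Step 3: Hamming bound ⌊q^n / V_q(n,t)⌋ = ⌊243/11⌋ = 22.
Step 4: Compare |C| = 42 to 22: violated.
The claimed |C| lies above the Hamming bound, so no 3-ary code of length 5 with d ≥ 3 can have 42 codewords.


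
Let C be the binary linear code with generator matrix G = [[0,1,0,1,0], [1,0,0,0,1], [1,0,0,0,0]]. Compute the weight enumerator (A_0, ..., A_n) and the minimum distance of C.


Weight distribution: A_0 = 1, A_1 = 2, A_2 = 2, A_3 = 2, A_4 = 1. Minimum distance d = 1.

Enumerate all 2^3 = 8 messages m ∈ F_2^3.
For each, compute codeword c = mG in F_2^5, then tally its weight.
  m = 000 → c = 00000, weight = 0.
  m = 100 → c = 01010, weight = 2.
  m = 010 → c = 10001, weight = 2.
  m = 110 → c = 11011, weight = 4.
  m = 001 → c = 10000, weight = 1.
  m = 101 → c = 11010, weight = 3.
  m = 011 → c = 00001, weight = 1.
  m = 111 → c = 01011, weight = 3.
Tally weights:
  weight 0: 1 codewords.
  weight 1: 2 codewords.
  weight 2: 2 codewords.
  weight 3: 2 codewords.
  weight 4: 1 codewords.
Minimum distance d = smallest w > 0 with A_w > 0 = 1.
Sanity: Σ A_w = 8 = 2^3 = 8 ✓.


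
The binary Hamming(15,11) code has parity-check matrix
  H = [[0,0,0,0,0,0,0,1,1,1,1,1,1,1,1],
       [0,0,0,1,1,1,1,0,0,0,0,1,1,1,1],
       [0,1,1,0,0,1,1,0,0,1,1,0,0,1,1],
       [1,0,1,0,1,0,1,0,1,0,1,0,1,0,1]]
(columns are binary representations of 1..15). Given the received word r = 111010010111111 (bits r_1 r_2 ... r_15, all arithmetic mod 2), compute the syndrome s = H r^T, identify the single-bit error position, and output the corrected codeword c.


s = (1, 1, 0, 0)^T, error position = 12, corrected codeword c = 111010010110111

Compute s = H r^T mod 2 one row at a time:
  s_1 = 1 + 0 + 1 + 1 + 1 + 1 + 1 + 1 = 7 ≡ 1 (mod 2).
  s_2 = 0 + 1 + 0 + 0 + 1 + 1 + 1 + 1 = 5 ≡ 1 (mod 2).
  s_3 = 1 + 1 + 0 + 0 + 1 + 1 + 1 + 1 = 6 ≡ 0 (mod 2).
  s_4 = 1 + 1 + 1 + 0 + 0 + 1 + 1 + 1 = 6 ≡ 0 (mod 2).
s = (1, 1, 0, 0)^T — this equals column 12 of H (binary 1100), so error is at position 12.
Correct: flip bit 12 of r = 111010010111111 to get c = 111010010110111.


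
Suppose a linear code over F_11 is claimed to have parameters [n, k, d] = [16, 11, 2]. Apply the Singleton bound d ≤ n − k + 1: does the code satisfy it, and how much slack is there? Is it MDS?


Singleton RHS = n − k + 1 = 6, slack = 4, bound satisfied, not MDS.

Singleton bound: d ≤ n − k + 1.
Here n = 16, k = 11, so n − k + 1 = 6.
Given d = 2, check d ≤ 6: YES.
Slack = (n − k + 1) − d = 4.
The code is NOT MDS (slack = 4 > 0).
Description: the claimed parameters are [16, 11, 2]_11; such a code would be non-MDS.


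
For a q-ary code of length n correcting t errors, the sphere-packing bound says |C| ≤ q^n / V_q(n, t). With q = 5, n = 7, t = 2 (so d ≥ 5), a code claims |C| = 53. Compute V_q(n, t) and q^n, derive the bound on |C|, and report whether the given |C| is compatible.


V_q(n, t) = 365, q^n = 78125, Hamming bound = 214, |C| = 53 ≤ bound (satisfied).

Step 1: Compute V_q(n, t) = Σ_{j=0}^2 C(n, j) (q−1)^j.
  j = 0: C(7,0)·(4)^0 = 1·1 = 1.
  j = 1: C(7,1)·(4)^1 = 7·4 = 28.
  j = 2: C(7,2)·(4)^2 = 21·16 = 336.
  V_q(n, t) = 1 + 28 + 336 = 365.
Step 2: q^n = 5^7 = 78125.
Step 3: Hamming bound ⌊q^n / V_q(n,t)⌋ = ⌊78125/365⌋ = 214.
Step 4: Compare |C| = 53 to 214: satisfied.
The claimed |C| lies below the Hamming bound.


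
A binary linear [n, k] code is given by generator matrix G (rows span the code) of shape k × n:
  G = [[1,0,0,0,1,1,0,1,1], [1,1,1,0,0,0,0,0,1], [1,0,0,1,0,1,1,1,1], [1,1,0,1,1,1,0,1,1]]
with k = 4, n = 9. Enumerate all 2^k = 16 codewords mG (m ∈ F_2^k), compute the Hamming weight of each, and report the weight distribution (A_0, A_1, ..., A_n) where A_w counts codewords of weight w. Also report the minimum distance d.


Weight distribution: A_0 = 1, A_2 = 1, A_3 = 2, A_4 = 3, A_5 = 4, A_6 = 3, A_7 = 2. Minimum distance d = 2.

Enumerate all 2^4 = 16 messages m ∈ F_2^4.
For each, compute codeword c = mG in F_2^9, then tally its weight.
  m = 0000 → c = 000000000, weight = 0.
  m = 1000 → c = 100011011, weight = 5.
  m = 0100 → c = 111000001, weight = 4.
  m = 1100 → c = 011011010, weight = 5.
  m = 0010 → c = 100101111, weight = 6.
  m = 1010 → c = 000110100, weight = 3.
  m = 0110 → c = 011101110, weight = 6.
  m = 1110 → c = 111110101, weight = 7.
  m = 0001 → c = 110111011, weight = 7.
  m = 1001 → c = 010100000, weight = 2.
  m = 0101 → c = 001111010, weight = 5.
  m = 1101 → c = 101100001, weight = 4.
  m = 0011 → c = 010010100, weight = 3.
  m = 1011 → c = 110001111, weight = 6.
  m = 0111 → c = 101010101, weight = 5.
  m = 1111 → c = 001001110, weight = 4.
Tally weights:
  weight 0: 1 codewords.
  weight 2: 1 codewords.
  weight 3: 2 codewords.
  weight 4: 3 codewords.
  weight 5: 4 codewords.
  weight 6: 3 codewords.
  weight 7: 2 codewords.
Minimum distance d = smallest w > 0 with A_w > 0 = 2.
Sanity: Σ A_w = 16 = 2^4 = 16 ✓.


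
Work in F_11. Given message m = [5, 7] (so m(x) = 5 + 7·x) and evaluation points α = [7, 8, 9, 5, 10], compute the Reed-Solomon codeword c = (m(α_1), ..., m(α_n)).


c = [10, 6, 2, 7, 9]

Message polynomial: m(x) = 5 + 7·x (mod 11).
For each evaluation point α_i, compute m(α_i) mod 11:
  α_1 = 7: Horner steps 7 → 10, so m(7) = 10.
  α_2 = 8: Horner steps 7 → 6, so m(8) = 6.
  α_3 = 9: Horner steps 7 → 2, so m(9) = 2.
  α_4 = 5: Horner steps 7 → 7, so m(5) = 7.
  α_5 = 10: Horner steps 7 → 9, so m(10) = 9.
Codeword c = [10, 6, 2, 7, 9] ∈ F_11^5.


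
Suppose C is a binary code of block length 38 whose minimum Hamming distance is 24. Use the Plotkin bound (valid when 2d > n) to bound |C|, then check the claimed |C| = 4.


Plotkin bound M ≤ 4; given |C| = 4 ≤ bound (satisfied).

Check applicability: 2d = 48, n = 38.
2d − n = 10 > 0, so Plotkin applies.
Compute d/(2d−n) = 24/10 ≈ 2.4000.
⌊d/(2d−n)⌋ = 2.
Plotkin bound: M ≤ 2·2 = 4.
Given |C| = 4, check: satisfied.
This |C| is at the Plotkin bound.


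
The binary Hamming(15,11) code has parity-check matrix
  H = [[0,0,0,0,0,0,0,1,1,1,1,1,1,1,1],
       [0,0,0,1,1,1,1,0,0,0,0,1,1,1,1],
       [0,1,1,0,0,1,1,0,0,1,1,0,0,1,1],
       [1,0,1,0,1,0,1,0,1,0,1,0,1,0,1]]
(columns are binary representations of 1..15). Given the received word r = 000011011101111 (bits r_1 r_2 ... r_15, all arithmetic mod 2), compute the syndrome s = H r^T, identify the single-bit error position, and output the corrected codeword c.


s = (1, 0, 0, 0)^T, error position = 8, corrected codeword c = 000011001101111

Compute s = H r^T mod 2 one row at a time:
  s_1 = 1 + 1 + 1 + 0 + 1 + 1 + 1 + 1 = 7 ≡ 1 (mod 2).
  s_2 = 0 + 1 + 1 + 0 + 1 + 1 + 1 + 1 = 6 ≡ 0 (mod 2).
  s_3 = 0 + 0 + 1 + 0 + 1 + 0 + 1 + 1 = 4 ≡ 0 (mod 2).
  s_4 = 0 + 0 + 1 + 0 + 1 + 0 + 1 + 1 = 4 ≡ 0 (mod 2).
s = (1, 0, 0, 0)^T — this equals column 8 of H (binary 1000), so error is at position 8.
Correct: flip bit 8 of r = 000011011101111 to get c = 000011001101111.


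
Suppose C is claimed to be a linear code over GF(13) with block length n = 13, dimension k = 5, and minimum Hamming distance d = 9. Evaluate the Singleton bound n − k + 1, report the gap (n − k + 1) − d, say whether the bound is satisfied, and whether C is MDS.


Singleton RHS = n − k + 1 = 9, slack = 0, bound satisfied, MDS.

Singleton bound: d ≤ n − k + 1.
Here n = 13, k = 5, so n − k + 1 = 9.
Given d = 9, check d ≤ 9: YES.
Slack = (n − k + 1) − d = 0.
The code is MDS (slack = 0).
Description: the claimed parameters are [13, 5, 9]_13; such a code would be MDS (meets Singleton bound).


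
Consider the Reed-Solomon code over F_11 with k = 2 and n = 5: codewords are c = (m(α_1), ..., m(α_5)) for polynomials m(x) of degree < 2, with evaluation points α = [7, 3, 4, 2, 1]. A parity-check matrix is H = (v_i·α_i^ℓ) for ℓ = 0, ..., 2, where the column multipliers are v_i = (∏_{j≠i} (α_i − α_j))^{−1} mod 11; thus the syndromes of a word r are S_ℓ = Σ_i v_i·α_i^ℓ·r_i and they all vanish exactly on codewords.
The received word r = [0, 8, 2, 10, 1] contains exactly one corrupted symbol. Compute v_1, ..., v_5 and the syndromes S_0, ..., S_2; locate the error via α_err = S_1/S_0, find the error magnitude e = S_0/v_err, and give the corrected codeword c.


S = (10, 7, 6), error at position 3, error magnitude e = 7, c = [0, 8, 6, 10, 1].

Step 1: column multipliers v_i = (∏_{j≠i}(α_i − α_j))^{−1} mod 11.
  i = 1 (α = 7): (7−3)(7−4)(7−2)(7−1) = 4·3·5·6 = 360 ≡ 8, so v_1 = 8^{−1} = 7 (mod 11).
  i = 2 (α = 3): (3−7)(3−4)(3−2)(3−1) = (−4)·(−1)·1·2 = 8 ≡ 8, so v_2 = 8^{−1} = 7 (mod 11).
  i = 3 (α = 4): (4−7)(4−3)(4−2)(4−1) = (−3)·1·2·3 = −18 ≡ 4, so v_3 = 4^{−1} = 3 (mod 11).
  i = 4 (α = 2): (2−7)(2−3)(2−4)(2−1) = (−5)·(−1)·(−2)·1 = −10 ≡ 1, so v_4 = 1^{−1} = 1 (mod 11).
  i = 5 (α = 1): (1−7)(1−3)(1−4)(1−2) = (−6)·(−2)·(−3)·(−1) = 36 ≡ 3, so v_5 = 3^{−1} = 4 (mod 11).
  v = [7, 7, 3, 1, 4].
Step 2: syndromes of r = [0, 8, 2, 10, 1] (all sums mod 11).
  S_0 = Σ v_i r_i = 7·0 + 7·8 + 3·2 + 1·10 + 4·1 = 76 ≡ 10.
  S_1 = Σ v_i α_i r_i = 7·7·0 + 7·3·8 + 3·4·2 + 1·2·10 + 4·1·1 = 216 ≡ 7.
  α_i^2 mod 11 = [5, 9, 5, 4, 1].
  S_2 = Σ v_i α_i^2 r_i = 7·5·0 + 7·9·8 + 3·5·2 + 1·4·10 + 4·1·1 = 578 ≡ 6.
  S = (10, 7, 6) ≠ 0, so r is not a codeword (an error is present).
Step 3: locate the error. For a single error e at position i, S_ℓ = v_i·e·α_i^ℓ, so α_err = S_1/S_0.
  S_0^{−1} = 10^{−1} = 10 (mod 11), so α_err = 7·10 = 70 ≡ 4 = α_3. Error position i = 3.
  Consistency check: S_2/S_1 = 6·8 = 48 ≡ 4 = α_err ✓ (single-error assumption holds).
Step 4: error magnitude e = S_0/v_3 = S_0·∏_{j≠3}(α_3 − α_j) = 10·4 = 40 ≡ 7 (mod 11).
Step 5: correct position 3: c_3 = r_3 − e = 2 − 7 ≡ 6 (mod 11). Hence c = [0, 8, 6, 10, 1].
  Check: interpolating c through the α_i gives m(x) = 3 + 9·x (degree < 2) with m(α_i) = c_i for every i, so c is indeed a codeword.


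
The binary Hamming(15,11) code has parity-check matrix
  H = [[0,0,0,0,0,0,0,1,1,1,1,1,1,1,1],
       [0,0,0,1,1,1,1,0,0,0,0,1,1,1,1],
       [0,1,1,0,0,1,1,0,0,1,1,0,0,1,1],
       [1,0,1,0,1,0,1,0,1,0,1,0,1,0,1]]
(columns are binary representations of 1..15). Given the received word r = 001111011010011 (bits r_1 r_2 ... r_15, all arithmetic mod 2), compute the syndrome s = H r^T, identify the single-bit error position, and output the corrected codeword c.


s = (1, 1, 1, 1)^T, error position = 15, corrected codeword c = 001111011010010

Compute s = H r^T mod 2 one row at a time:
  s_1 = 1 + 1 + 0 + 1 + 0 + 0 + 1 + 1 = 5 ≡ 1 (mod 2).
  s_2 = 1 + 1 + 1 + 0 + 0 + 0 + 1 + 1 = 5 ≡ 1 (mod 2).
  s_3 = 0 + 1 + 1 + 0 + 0 + 1 + 1 + 1 = 5 ≡ 1 (mod 2).
  s_4 = 0 + 1 + 1 + 0 + 1 + 1 + 0 + 1 = 5 ≡ 1 (mod 2).
s = (1, 1, 1, 1)^T — this equals column 15 of H (binary 1111), so error is at position 15.
Correct: flip bit 15 of r = 001111011010011 to get c = 001111011010010.


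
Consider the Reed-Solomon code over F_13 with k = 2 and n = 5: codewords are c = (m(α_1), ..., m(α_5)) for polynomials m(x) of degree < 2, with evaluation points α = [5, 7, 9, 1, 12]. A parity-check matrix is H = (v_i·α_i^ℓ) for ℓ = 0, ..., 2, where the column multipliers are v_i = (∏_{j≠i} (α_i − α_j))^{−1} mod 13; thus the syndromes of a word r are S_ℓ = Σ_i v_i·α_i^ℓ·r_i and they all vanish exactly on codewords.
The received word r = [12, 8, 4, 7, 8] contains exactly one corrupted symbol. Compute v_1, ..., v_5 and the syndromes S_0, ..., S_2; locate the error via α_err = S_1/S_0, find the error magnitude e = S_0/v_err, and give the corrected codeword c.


S = (8, 5, 8), error at position 5, error magnitude e = 10, c = [12, 8, 4, 7, 11].

Step 1: column multipliers v_i = (∏_{j≠i}(α_i − α_j))^{−1} mod 13.
  i = 1 (α = 5): (5−7)(5−9)(5−1)(5−12) = (−2)·(−4)·4·(−7) = −224 ≡ 10, so v_1 = 10^{−1} = 4 (mod 13).
  i = 2 (α = 7): (7−5)(7−9)(7−1)(7−12) = 2·(−2)·6·(−5) = 120 ≡ 3, so v_2 = 3^{−1} = 9 (mod 13).
  i = 3 (α = 9): (9−5)(9−7)(9−1)(9−12) = 4·2·8·(−3) = −192 ≡ 3, so v_3 = 3^{−1} = 9 (mod 13).
  i = 4 (α = 1): (1−5)(1−7)(1−9)(1−12) = (−4)·(−6)·(−8)·(−11) = 2112 ≡ 6, so v_4 = 6^{−1} = 11 (mod 13).
  i = 5 (α = 12): (12−5)(12−7)(12−9)(12−1) = 7·5·3·11 = 1155 ≡ 11, so v_5 = 11^{−1} = 6 (mod 13).
  v = [4, 9, 9, 11, 6].
Step 2: syndromes of r = [12, 8, 4, 7, 8] (all sums mod 13).
  S_0 = Σ v_i r_i = 4·12 + 9·8 + 9·4 + 11·7 + 6·8 = 281 ≡ 8.
  S_1 = Σ v_i α_i r_i = 4·5·12 + 9·7·8 + 9·9·4 + 11·1·7 + 6·12·8 = 1721 ≡ 5.
  α_i^2 mod 13 = [12, 10, 3, 1, 1].
  S_2 = Σ v_i α_i^2 r_i = 4·12·12 + 9·10·8 + 9·3·4 + 11·1·7 + 6·1·8 = 1529 ≡ 8.
  S = (8, 5, 8) ≠ 0, so r is not a codeword (an error is present).
Step 3: locate the error. For a single error e at position i, S_ℓ = v_i·e·α_i^ℓ, so α_err = S_1/S_0.
  S_0^{−1} = 8^{−1} = 5 (mod 13), so α_err = 5·5 = 25 ≡ 12 = α_5. Error position i = 5.
  Consistency check: S_2/S_1 = 8·8 = 64 ≡ 12 = α_err ✓ (single-error assumption holds).
Step 4: error magnitude e = S_0/v_5 = S_0·∏_{j≠5}(α_5 − α_j) = 8·11 = 88 ≡ 10 (mod 13).
Step 5: correct position 5: c_5 = r_5 − e = 8 − 10 ≡ 11 (mod 13). Hence c = [12, 8, 4, 7, 11].
  Check: interpolating c through the α_i gives m(x) = 9 + 11·x (degree < 2) with m(α_i) = c_i for every i, so c is indeed a codeword.


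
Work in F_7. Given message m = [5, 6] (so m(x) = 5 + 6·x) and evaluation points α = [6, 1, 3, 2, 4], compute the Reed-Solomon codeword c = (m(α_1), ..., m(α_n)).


c = [6, 4, 2, 3, 1]

Message polynomial: m(x) = 5 + 6·x (mod 7).
For each evaluation point α_i, compute m(α_i) mod 7:
  α_1 = 6: Horner steps 6 → 6, so m(6) = 6.
  α_2 = 1: Horner steps 6 → 4, so m(1) = 4.
  α_3 = 3: Horner steps 6 → 2, so m(3) = 2.
  α_4 = 2: Horner steps 6 → 3, so m(2) = 3.
  α_5 = 4: Horner steps 6 → 1, so m(4) = 1.
Codeword c = [6, 4, 2, 3, 1] ∈ F_7^5.


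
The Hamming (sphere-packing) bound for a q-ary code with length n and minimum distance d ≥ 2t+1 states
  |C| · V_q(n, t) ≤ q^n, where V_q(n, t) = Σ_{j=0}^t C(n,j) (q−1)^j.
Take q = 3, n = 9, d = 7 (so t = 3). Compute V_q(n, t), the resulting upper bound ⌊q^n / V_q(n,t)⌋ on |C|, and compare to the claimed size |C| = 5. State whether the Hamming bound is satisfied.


V_q(n, t) = 835, q^n = 19683, Hamming bound = 23, |C| = 5 ≤ bound (satisfied).

Step 1: Compute V_q(n, t) = Σ_{j=0}^3 C(n, j) (q−1)^j.
  j = 0: C(9,0)·(2)^0 = 1·1 = 1.
  j = 1: C(9,1)·(2)^1 = 9·2 = 18.
  j = 2: C(9,2)·(2)^2 = 36·4 = 144.
  j = 3: C(9,3)·(2)^3 = 84·8 = 672.
  V_q(n, t) = 1 + 18 + 144 + 672 = 835.
Step 2: q^n = 3^9 = 19683.
Step 3: Hamming bound ⌊q^n / V_q(n,t)⌋ = ⌊19683/835⌋ = 23.
Step 4: Compare |C| = 5 to 23: satisfied.
The claimed |C| lies below the Hamming bound.


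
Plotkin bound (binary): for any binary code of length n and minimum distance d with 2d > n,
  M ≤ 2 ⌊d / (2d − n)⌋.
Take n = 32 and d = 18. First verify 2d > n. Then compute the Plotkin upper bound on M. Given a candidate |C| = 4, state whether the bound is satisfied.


Plotkin bound M ≤ 8; given |C| = 4 ≤ bound (satisfied).

Check applicability: 2d = 36, n = 32.
2d − n = 4 > 0, so Plotkin applies.
Compute d/(2d−n) = 18/4 ≈ 4.5000.
⌊d/(2d−n)⌋ = 4.
Plotkin bound: M ≤ 2·4 = 8.
Given |C| = 4, check: satisfied.
This |C| is below the Plotkin bound.


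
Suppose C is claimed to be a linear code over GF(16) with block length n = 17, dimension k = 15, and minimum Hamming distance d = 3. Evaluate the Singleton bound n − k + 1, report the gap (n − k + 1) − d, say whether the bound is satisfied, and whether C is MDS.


Singleton RHS = n − k + 1 = 3, slack = 0, bound satisfied, MDS.

Singleton bound: d ≤ n − k + 1.
Here n = 17, k = 15, so n − k + 1 = 3.
Given d = 3, check d ≤ 3: YES.
Slack = (n − k + 1) − d = 0.
The code is MDS (slack = 0).
Description: the claimed parameters are [17, 15, 3]_16; such a code would be MDS (meets Singleton bound).


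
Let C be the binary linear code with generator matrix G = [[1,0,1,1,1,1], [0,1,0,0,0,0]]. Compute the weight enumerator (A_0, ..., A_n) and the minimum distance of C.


Weight distribution: A_0 = 1, A_1 = 1, A_5 = 1, A_6 = 1. Minimum distance d = 1.

Enumerate all 2^2 = 4 messages m ∈ F_2^2.
For each, compute codeword c = mG in F_2^6, then tally its weight.
  m = 00 → c = 000000, weight = 0.
  m = 10 → c = 101111, weight = 5.
  m = 01 → c = 010000, weight = 1.
  m = 11 → c = 111111, weight = 6.
Tally weights:
  weight 0: 1 codewords.
  weight 1: 1 codewords.
  weight 5: 1 codewords.
  weight 6: 1 codewords.
Minimum distance d = smallest w > 0 with A_w > 0 = 1.
Sanity: Σ A_w = 4 = 2^2 = 4 ✓.


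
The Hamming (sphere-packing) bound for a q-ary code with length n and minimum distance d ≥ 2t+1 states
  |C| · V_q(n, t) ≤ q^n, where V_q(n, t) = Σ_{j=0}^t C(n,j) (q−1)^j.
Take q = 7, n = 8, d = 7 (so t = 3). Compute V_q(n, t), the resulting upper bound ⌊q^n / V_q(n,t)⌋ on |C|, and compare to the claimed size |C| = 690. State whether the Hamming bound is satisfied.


V_q(n, t) = 13153, q^n = 5764801, Hamming bound = 438, |C| = 690 > bound (violated).

Step 1: Compute V_q(n, t) = Σ_{j=0}^3 C(n, j) (q−1)^j.
  j = 0: C(8,0)·(6)^0 = 1·1 = 1.
  j = 1: C(8,1)·(6)^1 = 8·6 = 48.
  j = 2: C(8,2)·(6)^2 = 28·36 = 1008.
  j = 3: C(8,3)·(6)^3 = 56·216 = 12096.
  V_q(n, t) = 1 + 48 + 1008 + 12096 = 13153.
Step 2: q^n = 7^8 = 5764801.
Step 3: Hamming bound ⌊q^n / V_q(n,t)⌋ = ⌊5764801/13153⌋ = 438.
Step 4: Compare |C| = 690 to 438: violated.
The claimed |C| lies above the Hamming bound, so no 7-ary code of length 8 with d ≥ 7 can have 690 codewords.


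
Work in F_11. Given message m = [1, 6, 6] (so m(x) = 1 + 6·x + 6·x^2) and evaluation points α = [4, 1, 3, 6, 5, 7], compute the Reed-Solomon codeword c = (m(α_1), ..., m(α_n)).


c = [0, 2, 7, 0, 5, 7]

Message polynomial: m(x) = 1 + 6·x + 6·x^2 (mod 11).
For each evaluation point α_i, compute m(α_i) mod 11:
  α_1 = 4: Horner steps 6 → 8 → 0, so m(4) = 0.
  α_2 = 1: Horner steps 6 → 1 → 2, so m(1) = 2.
  α_3 = 3: Horner steps 6 → 2 → 7, so m(3) = 7.
  α_4 = 6: Horner steps 6 → 9 → 0, so m(6) = 0.
  α_5 = 5: Horner steps 6 → 3 → 5, so m(5) = 5.
  α_6 = 7: Horner steps 6 → 4 → 7, so m(7) = 7.
Codeword c = [0, 2, 7, 0, 5, 7] ∈ F_11^6.


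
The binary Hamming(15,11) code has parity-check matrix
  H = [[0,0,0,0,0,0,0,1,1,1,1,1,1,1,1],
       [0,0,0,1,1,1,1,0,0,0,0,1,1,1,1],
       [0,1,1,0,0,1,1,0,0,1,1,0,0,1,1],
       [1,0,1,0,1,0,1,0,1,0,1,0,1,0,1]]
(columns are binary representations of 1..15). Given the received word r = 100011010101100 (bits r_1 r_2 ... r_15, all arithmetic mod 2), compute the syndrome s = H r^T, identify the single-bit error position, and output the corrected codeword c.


s = (0, 0, 0, 1)^T, error position = 1, corrected codeword c = 000011010101100

Compute s = H r^T mod 2 one row at a time:
  s_1 = 1 + 0 + 1 + 0 + 1 + 1 + 0 + 0 = 4 ≡ 0 (mod 2).
  s_2 = 0 + 1 + 1 + 0 + 1 + 1 + 0 + 0 = 4 ≡ 0 (mod 2).
  s_3 = 0 + 0 + 1 + 0 + 1 + 0 + 0 + 0 = 2 ≡ 0 (mod 2).
  s_4 = 1 + 0 + 1 + 0 + 0 + 0 + 1 + 0 = 3 ≡ 1 (mod 2).
s = (0, 0, 0, 1)^T — this equals column 1 of H (binary 0001), so error is at position 1.
Correct: flip bit 1 of r = 100011010101100 to get c = 000011010101100.


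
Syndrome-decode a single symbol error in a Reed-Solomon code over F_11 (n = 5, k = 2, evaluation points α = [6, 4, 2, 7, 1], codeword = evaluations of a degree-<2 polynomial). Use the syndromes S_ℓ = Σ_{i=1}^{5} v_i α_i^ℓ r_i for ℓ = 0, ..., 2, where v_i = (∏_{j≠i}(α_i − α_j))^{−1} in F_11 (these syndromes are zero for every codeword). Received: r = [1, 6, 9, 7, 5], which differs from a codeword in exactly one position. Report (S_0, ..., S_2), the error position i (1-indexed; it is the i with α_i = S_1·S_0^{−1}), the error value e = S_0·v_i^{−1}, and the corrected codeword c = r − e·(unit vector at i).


S = (5, 8, 4), error at position 1, error magnitude e = 9, c = [3, 6, 9, 7, 5].

Step 1: column multipliers v_i = (∏_{j≠i}(α_i − α_j))^{−1} mod 11.
  i = 1 (α = 6): (6−4)(6−2)(6−7)(6−1) = 2·4·(−1)·5 = −40 ≡ 4, so v_1 = 4^{−1} = 3 (mod 11).
  i = 2 (α = 4): (4−6)(4−2)(4−7)(4−1) = (−2)·2·(−3)·3 = 36 ≡ 3, so v_2 = 3^{−1} = 4 (mod 11).
  i = 3 (α = 2): (2−6)(2−4)(2−7)(2−1) = (−4)·(−2)·(−5)·1 = −40 ≡ 4, so v_3 = 4^{−1} = 3 (mod 11).
  i = 4 (α = 7): (7−6)(7−4)(7−2)(7−1) = 1·3·5·6 = 90 ≡ 2, so v_4 = 2^{−1} = 6 (mod 11).
  i = 5 (α = 1): (1−6)(1−4)(1−2)(1−7) = (−5)·(−3)·(−1)·(−6) = 90 ≡ 2, so v_5 = 2^{−1} = 6 (mod 11).
  v = [3, 4, 3, 6, 6].
Step 2: syndromes of r = [1, 6, 9, 7, 5] (all sums mod 11).
  S_0 = Σ v_i r_i = 3·1 + 4·6 + 3·9 + 6·7 + 6·5 = 126 ≡ 5.
  S_1 = Σ v_i α_i r_i = 3·6·1 + 4·4·6 + 3·2·9 + 6·7·7 + 6·1·5 = 492 ≡ 8.
  α_i^2 mod 11 = [3, 5, 4, 5, 1].
  S_2 = Σ v_i α_i^2 r_i = 3·3·1 + 4·5·6 + 3·4·9 + 6·5·7 + 6·1·5 = 477 ≡ 4.
  S = (5, 8, 4) ≠ 0, so r is not a codeword (an error is present).
Step 3: locate the error. For a single error e at position i, S_ℓ = v_i·e·α_i^ℓ, so α_err = S_1/S_0.
  S_0^{−1} = 5^{−1} = 9 (mod 11), so α_err = 8·9 = 72 ≡ 6 = α_1. Error position i = 1.
  Consistency check: S_2/S_1 = 4·7 = 28 ≡ 6 = α_err ✓ (single-error assumption holds).
Step 4: error magnitude e = S_0/v_1 = S_0·∏_{j≠1}(α_1 − α_j) = 5·4 = 20 ≡ 9 (mod 11).
Step 5: correct position 1: c_1 = r_1 − e = 1 − 9 ≡ 3 (mod 11). Hence c = [3, 6, 9, 7, 5].
  Check: interpolating c through the α_i gives m(x) = 1 + 4·x (degree < 2) with m(α_i) = c_i for every i, so c is indeed a codeword.


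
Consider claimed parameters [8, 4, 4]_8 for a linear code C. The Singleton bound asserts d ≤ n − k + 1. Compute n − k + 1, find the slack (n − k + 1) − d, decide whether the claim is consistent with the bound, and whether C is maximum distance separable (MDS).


Singleton RHS = n − k + 1 = 5, slack = 1, bound satisfied, not MDS.

Singleton bound: d ≤ n − k + 1.
Here n = 8, k = 4, so n − k + 1 = 5.
Given d = 4, check d ≤ 5: YES.
Slack = (n − k + 1) − d = 1.
The code is NOT MDS (slack = 1 > 0).
Description: the claimed parameters are [8, 4, 4]_8; such a code would be non-MDS.
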